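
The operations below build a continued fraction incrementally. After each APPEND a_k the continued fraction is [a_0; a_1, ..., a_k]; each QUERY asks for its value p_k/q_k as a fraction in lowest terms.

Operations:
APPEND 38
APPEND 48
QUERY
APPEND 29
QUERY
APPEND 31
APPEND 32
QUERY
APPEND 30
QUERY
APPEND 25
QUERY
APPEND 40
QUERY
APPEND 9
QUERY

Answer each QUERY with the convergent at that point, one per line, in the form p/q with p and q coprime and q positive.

APPEND 38: p_0 = 38·1 + 0 = 38, q_0 = 38·0 + 1 = 1 → 38/1
APPEND 48: p_1 = 48·38 + 1 = 1825, q_1 = 48·1 + 0 = 48 → 1825/48
APPEND 29: p_2 = 29·1825 + 38 = 52963, q_2 = 29·48 + 1 = 1393 → 52963/1393
APPEND 31: p_3 = 31·52963 + 1825 = 1643678, q_3 = 31·1393 + 48 = 43231 → 1643678/43231
APPEND 32: p_4 = 32·1643678 + 52963 = 52650659, q_4 = 32·43231 + 1393 = 1384785 → 52650659/1384785
APPEND 30: p_5 = 30·52650659 + 1643678 = 1581163448, q_5 = 30·1384785 + 43231 = 41586781 → 1581163448/41586781
APPEND 25: p_6 = 25·1581163448 + 52650659 = 39581736859, q_6 = 25·41586781 + 1384785 = 1041054310 → 39581736859/1041054310
APPEND 40: p_7 = 40·39581736859 + 1581163448 = 1584850637808, q_7 = 40·1041054310 + 41586781 = 41683759181 → 1584850637808/41683759181
APPEND 9: p_8 = 9·1584850637808 + 39581736859 = 14303237477131, q_8 = 9·41683759181 + 1041054310 = 376194886939 → 14303237477131/376194886939

1825/48
52963/1393
52650659/1384785
1581163448/41586781
39581736859/1041054310
1584850637808/41683759181
14303237477131/376194886939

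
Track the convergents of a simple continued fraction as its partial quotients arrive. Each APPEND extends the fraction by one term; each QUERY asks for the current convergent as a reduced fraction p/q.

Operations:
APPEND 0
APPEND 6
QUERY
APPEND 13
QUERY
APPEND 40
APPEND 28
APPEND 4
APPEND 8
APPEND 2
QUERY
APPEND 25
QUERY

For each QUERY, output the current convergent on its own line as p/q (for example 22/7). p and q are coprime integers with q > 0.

1/6
13/79
1030927/6264712
26259176/159571119

APPEND 0: p_0 = 0·1 + 0 = 0, q_0 = 0·0 + 1 = 1 → 0/1
APPEND 6: p_1 = 6·0 + 1 = 1, q_1 = 6·1 + 0 = 6 → 1/6
APPEND 13: p_2 = 13·1 + 0 = 13, q_2 = 13·6 + 1 = 79 → 13/79
APPEND 40: p_3 = 40·13 + 1 = 521, q_3 = 40·79 + 6 = 3166 → 521/3166
APPEND 28: p_4 = 28·521 + 13 = 14601, q_4 = 28·3166 + 79 = 88727 → 14601/88727
APPEND 4: p_5 = 4·14601 + 521 = 58925, q_5 = 4·88727 + 3166 = 358074 → 58925/358074
APPEND 8: p_6 = 8·58925 + 14601 = 486001, q_6 = 8·358074 + 88727 = 2953319 → 486001/2953319
APPEND 2: p_7 = 2·486001 + 58925 = 1030927, q_7 = 2·2953319 + 358074 = 6264712 → 1030927/6264712
APPEND 25: p_8 = 25·1030927 + 486001 = 26259176, q_8 = 25·6264712 + 2953319 = 159571119 → 26259176/159571119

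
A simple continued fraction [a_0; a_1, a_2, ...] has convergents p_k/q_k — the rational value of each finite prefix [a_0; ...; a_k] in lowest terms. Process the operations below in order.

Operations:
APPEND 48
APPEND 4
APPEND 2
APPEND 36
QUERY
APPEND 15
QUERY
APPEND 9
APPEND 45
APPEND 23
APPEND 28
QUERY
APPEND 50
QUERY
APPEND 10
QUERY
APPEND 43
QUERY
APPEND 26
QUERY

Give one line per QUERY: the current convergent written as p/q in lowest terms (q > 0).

15817/328
237689/4929
62763047359/1301528722
3140390433445/65122847271
31466667381809/652530001432
1356207087851232/28123912908847
35292850951513841/731874265631454

APPEND 48: p_0 = 48·1 + 0 = 48, q_0 = 48·0 + 1 = 1 → 48/1
APPEND 4: p_1 = 4·48 + 1 = 193, q_1 = 4·1 + 0 = 4 → 193/4
APPEND 2: p_2 = 2·193 + 48 = 434, q_2 = 2·4 + 1 = 9 → 434/9
APPEND 36: p_3 = 36·434 + 193 = 15817, q_3 = 36·9 + 4 = 328 → 15817/328
APPEND 15: p_4 = 15·15817 + 434 = 237689, q_4 = 15·328 + 9 = 4929 → 237689/4929
APPEND 9: p_5 = 9·237689 + 15817 = 2155018, q_5 = 9·4929 + 328 = 44689 → 2155018/44689
APPEND 45: p_6 = 45·2155018 + 237689 = 97213499, q_6 = 45·44689 + 4929 = 2015934 → 97213499/2015934
APPEND 23: p_7 = 23·97213499 + 2155018 = 2238065495, q_7 = 23·2015934 + 44689 = 46411171 → 2238065495/46411171
APPEND 28: p_8 = 28·2238065495 + 97213499 = 62763047359, q_8 = 28·46411171 + 2015934 = 1301528722 → 62763047359/1301528722
APPEND 50: p_9 = 50·62763047359 + 2238065495 = 3140390433445, q_9 = 50·1301528722 + 46411171 = 65122847271 → 3140390433445/65122847271
APPEND 10: p_10 = 10·3140390433445 + 62763047359 = 31466667381809, q_10 = 10·65122847271 + 1301528722 = 652530001432 → 31466667381809/652530001432
APPEND 43: p_11 = 43·31466667381809 + 3140390433445 = 1356207087851232, q_11 = 43·652530001432 + 65122847271 = 28123912908847 → 1356207087851232/28123912908847
APPEND 26: p_12 = 26·1356207087851232 + 31466667381809 = 35292850951513841, q_12 = 26·28123912908847 + 652530001432 = 731874265631454 → 35292850951513841/731874265631454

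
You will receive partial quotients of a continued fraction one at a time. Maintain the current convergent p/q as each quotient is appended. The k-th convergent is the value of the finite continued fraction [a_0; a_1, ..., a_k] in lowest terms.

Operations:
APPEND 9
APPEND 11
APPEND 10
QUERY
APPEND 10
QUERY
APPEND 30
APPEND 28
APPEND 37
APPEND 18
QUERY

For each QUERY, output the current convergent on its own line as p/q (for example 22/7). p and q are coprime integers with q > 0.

1009/111
10190/1121
5740414776/631501961

APPEND 9: p_0 = 9·1 + 0 = 9, q_0 = 9·0 + 1 = 1 → 9/1
APPEND 11: p_1 = 11·9 + 1 = 100, q_1 = 11·1 + 0 = 11 → 100/11
APPEND 10: p_2 = 10·100 + 9 = 1009, q_2 = 10·11 + 1 = 111 → 1009/111
APPEND 10: p_3 = 10·1009 + 100 = 10190, q_3 = 10·111 + 11 = 1121 → 10190/1121
APPEND 30: p_4 = 30·10190 + 1009 = 306709, q_4 = 30·1121 + 111 = 33741 → 306709/33741
APPEND 28: p_5 = 28·306709 + 10190 = 8598042, q_5 = 28·33741 + 1121 = 945869 → 8598042/945869
APPEND 37: p_6 = 37·8598042 + 306709 = 318434263, q_6 = 37·945869 + 33741 = 35030894 → 318434263/35030894
APPEND 18: p_7 = 18·318434263 + 8598042 = 5740414776, q_7 = 18·35030894 + 945869 = 631501961 → 5740414776/631501961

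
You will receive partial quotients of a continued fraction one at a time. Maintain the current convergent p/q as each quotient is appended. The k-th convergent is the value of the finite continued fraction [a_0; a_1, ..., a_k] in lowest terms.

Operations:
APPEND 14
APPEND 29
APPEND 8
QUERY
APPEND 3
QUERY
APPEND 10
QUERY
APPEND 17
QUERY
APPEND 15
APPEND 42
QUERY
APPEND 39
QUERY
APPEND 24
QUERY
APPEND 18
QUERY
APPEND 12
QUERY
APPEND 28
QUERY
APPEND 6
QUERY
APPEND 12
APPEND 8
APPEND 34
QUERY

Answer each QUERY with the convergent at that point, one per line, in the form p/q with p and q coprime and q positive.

3270/233
10217/728
105440/7513
1802697/128449
1141930287/81366865
44562427088/3175241983
1070640180399/76287174457
19316085674270/1376344382209
232863668271639/16592419760965
6539498797280162/465964097689229
39469856451952611/2812377005896339
132430508027620626636/9436176088186041607

APPEND 14: p_0 = 14·1 + 0 = 14, q_0 = 14·0 + 1 = 1 → 14/1
APPEND 29: p_1 = 29·14 + 1 = 407, q_1 = 29·1 + 0 = 29 → 407/29
APPEND 8: p_2 = 8·407 + 14 = 3270, q_2 = 8·29 + 1 = 233 → 3270/233
APPEND 3: p_3 = 3·3270 + 407 = 10217, q_3 = 3·233 + 29 = 728 → 10217/728
APPEND 10: p_4 = 10·10217 + 3270 = 105440, q_4 = 10·728 + 233 = 7513 → 105440/7513
APPEND 17: p_5 = 17·105440 + 10217 = 1802697, q_5 = 17·7513 + 728 = 128449 → 1802697/128449
APPEND 15: p_6 = 15·1802697 + 105440 = 27145895, q_6 = 15·128449 + 7513 = 1934248 → 27145895/1934248
APPEND 42: p_7 = 42·27145895 + 1802697 = 1141930287, q_7 = 42·1934248 + 128449 = 81366865 → 1141930287/81366865
APPEND 39: p_8 = 39·1141930287 + 27145895 = 44562427088, q_8 = 39·81366865 + 1934248 = 3175241983 → 44562427088/3175241983
APPEND 24: p_9 = 24·44562427088 + 1141930287 = 1070640180399, q_9 = 24·3175241983 + 81366865 = 76287174457 → 1070640180399/76287174457
APPEND 18: p_10 = 18·1070640180399 + 44562427088 = 19316085674270, q_10 = 18·76287174457 + 3175241983 = 1376344382209 → 19316085674270/1376344382209
APPEND 12: p_11 = 12·19316085674270 + 1070640180399 = 232863668271639, q_11 = 12·1376344382209 + 76287174457 = 16592419760965 → 232863668271639/16592419760965
APPEND 28: p_12 = 28·232863668271639 + 19316085674270 = 6539498797280162, q_12 = 28·16592419760965 + 1376344382209 = 465964097689229 → 6539498797280162/465964097689229
APPEND 6: p_13 = 6·6539498797280162 + 232863668271639 = 39469856451952611, q_13 = 6·465964097689229 + 16592419760965 = 2812377005896339 → 39469856451952611/2812377005896339
APPEND 12: p_14 = 12·39469856451952611 + 6539498797280162 = 480177776220711494, q_14 = 12·2812377005896339 + 465964097689229 = 34214488168445297 → 480177776220711494/34214488168445297
APPEND 8: p_15 = 8·480177776220711494 + 39469856451952611 = 3880892066217644563, q_15 = 8·34214488168445297 + 2812377005896339 = 276528282353458715 → 3880892066217644563/276528282353458715
APPEND 34: p_16 = 34·3880892066217644563 + 480177776220711494 = 132430508027620626636, q_16 = 34·276528282353458715 + 34214488168445297 = 9436176088186041607 → 132430508027620626636/9436176088186041607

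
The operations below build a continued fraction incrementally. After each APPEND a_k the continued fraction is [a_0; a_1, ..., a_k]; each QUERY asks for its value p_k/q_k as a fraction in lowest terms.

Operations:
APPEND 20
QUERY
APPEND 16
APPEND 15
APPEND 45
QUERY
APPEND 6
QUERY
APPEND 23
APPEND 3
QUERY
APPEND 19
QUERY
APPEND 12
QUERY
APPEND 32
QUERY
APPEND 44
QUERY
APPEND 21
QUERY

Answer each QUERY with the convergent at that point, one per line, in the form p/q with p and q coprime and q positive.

APPEND 20: p_0 = 20·1 + 0 = 20, q_0 = 20·0 + 1 = 1 → 20/1
APPEND 16: p_1 = 16·20 + 1 = 321, q_1 = 16·1 + 0 = 16 → 321/16
APPEND 15: p_2 = 15·321 + 20 = 4835, q_2 = 15·16 + 1 = 241 → 4835/241
APPEND 45: p_3 = 45·4835 + 321 = 217896, q_3 = 45·241 + 16 = 10861 → 217896/10861
APPEND 6: p_4 = 6·217896 + 4835 = 1312211, q_4 = 6·10861 + 241 = 65407 → 1312211/65407
APPEND 23: p_5 = 23·1312211 + 217896 = 30398749, q_5 = 23·65407 + 10861 = 1515222 → 30398749/1515222
APPEND 3: p_6 = 3·30398749 + 1312211 = 92508458, q_6 = 3·1515222 + 65407 = 4611073 → 92508458/4611073
APPEND 19: p_7 = 19·92508458 + 30398749 = 1788059451, q_7 = 19·4611073 + 1515222 = 89125609 → 1788059451/89125609
APPEND 12: p_8 = 12·1788059451 + 92508458 = 21549221870, q_8 = 12·89125609 + 4611073 = 1074118381 → 21549221870/1074118381
APPEND 32: p_9 = 32·21549221870 + 1788059451 = 691363159291, q_9 = 32·1074118381 + 89125609 = 34460913801 → 691363159291/34460913801
APPEND 44: p_10 = 44·691363159291 + 21549221870 = 30441528230674, q_10 = 44·34460913801 + 1074118381 = 1517354325625 → 30441528230674/1517354325625
APPEND 21: p_11 = 21·30441528230674 + 691363159291 = 639963456003445, q_11 = 21·1517354325625 + 34460913801 = 31898901751926 → 639963456003445/31898901751926

20/1
217896/10861
1312211/65407
92508458/4611073
1788059451/89125609
21549221870/1074118381
691363159291/34460913801
30441528230674/1517354325625
639963456003445/31898901751926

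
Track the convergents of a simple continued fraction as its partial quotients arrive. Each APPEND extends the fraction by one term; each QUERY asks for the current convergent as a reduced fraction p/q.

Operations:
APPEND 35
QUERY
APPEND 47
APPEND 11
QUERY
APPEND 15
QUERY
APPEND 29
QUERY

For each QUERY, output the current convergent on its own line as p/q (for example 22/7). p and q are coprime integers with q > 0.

35/1
18141/518
273761/7817
7957210/227211

APPEND 35: p_0 = 35·1 + 0 = 35, q_0 = 35·0 + 1 = 1 → 35/1
APPEND 47: p_1 = 47·35 + 1 = 1646, q_1 = 47·1 + 0 = 47 → 1646/47
APPEND 11: p_2 = 11·1646 + 35 = 18141, q_2 = 11·47 + 1 = 518 → 18141/518
APPEND 15: p_3 = 15·18141 + 1646 = 273761, q_3 = 15·518 + 47 = 7817 → 273761/7817
APPEND 29: p_4 = 29·273761 + 18141 = 7957210, q_4 = 29·7817 + 518 = 227211 → 7957210/227211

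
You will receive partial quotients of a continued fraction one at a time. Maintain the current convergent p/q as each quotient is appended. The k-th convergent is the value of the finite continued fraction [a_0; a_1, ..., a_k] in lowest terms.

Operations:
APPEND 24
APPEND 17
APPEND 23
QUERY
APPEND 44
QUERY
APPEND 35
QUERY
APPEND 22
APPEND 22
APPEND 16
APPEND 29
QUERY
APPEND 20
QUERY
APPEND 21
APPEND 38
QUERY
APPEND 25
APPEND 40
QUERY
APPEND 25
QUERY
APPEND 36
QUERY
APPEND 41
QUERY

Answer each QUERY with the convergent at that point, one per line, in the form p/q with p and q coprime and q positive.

9431/392
415373/17265
14547486/604667
3294364387825/136930424356
66000642919221/2743320100259
52859699539194929/2197116116232469
52968131553361782569/2201623098449893269
1325526170630390128916/55095563110805673245
47771910274247406423545/1985641895087454130089
1959973847414774053494261/81466413261696425006894

APPEND 24: p_0 = 24·1 + 0 = 24, q_0 = 24·0 + 1 = 1 → 24/1
APPEND 17: p_1 = 17·24 + 1 = 409, q_1 = 17·1 + 0 = 17 → 409/17
APPEND 23: p_2 = 23·409 + 24 = 9431, q_2 = 23·17 + 1 = 392 → 9431/392
APPEND 44: p_3 = 44·9431 + 409 = 415373, q_3 = 44·392 + 17 = 17265 → 415373/17265
APPEND 35: p_4 = 35·415373 + 9431 = 14547486, q_4 = 35·17265 + 392 = 604667 → 14547486/604667
APPEND 22: p_5 = 22·14547486 + 415373 = 320460065, q_5 = 22·604667 + 17265 = 13319939 → 320460065/13319939
APPEND 22: p_6 = 22·320460065 + 14547486 = 7064668916, q_6 = 22·13319939 + 604667 = 293643325 → 7064668916/293643325
APPEND 16: p_7 = 16·7064668916 + 320460065 = 113355162721, q_7 = 16·293643325 + 13319939 = 4711613139 → 113355162721/4711613139
APPEND 29: p_8 = 29·113355162721 + 7064668916 = 3294364387825, q_8 = 29·4711613139 + 293643325 = 136930424356 → 3294364387825/136930424356
APPEND 20: p_9 = 20·3294364387825 + 113355162721 = 66000642919221, q_9 = 20·136930424356 + 4711613139 = 2743320100259 → 66000642919221/2743320100259
APPEND 21: p_10 = 21·66000642919221 + 3294364387825 = 1389307865691466, q_10 = 21·2743320100259 + 136930424356 = 57746652529795 → 1389307865691466/57746652529795
APPEND 38: p_11 = 38·1389307865691466 + 66000642919221 = 52859699539194929, q_11 = 38·57746652529795 + 2743320100259 = 2197116116232469 → 52859699539194929/2197116116232469
APPEND 25: p_12 = 25·52859699539194929 + 1389307865691466 = 1322881796345564691, q_12 = 25·2197116116232469 + 57746652529795 = 54985649558341520 → 1322881796345564691/54985649558341520
APPEND 40: p_13 = 40·1322881796345564691 + 52859699539194929 = 52968131553361782569, q_13 = 40·54985649558341520 + 2197116116232469 = 2201623098449893269 → 52968131553361782569/2201623098449893269
APPEND 25: p_14 = 25·52968131553361782569 + 1322881796345564691 = 1325526170630390128916, q_14 = 25·2201623098449893269 + 54985649558341520 = 55095563110805673245 → 1325526170630390128916/55095563110805673245
APPEND 36: p_15 = 36·1325526170630390128916 + 52968131553361782569 = 47771910274247406423545, q_15 = 36·55095563110805673245 + 2201623098449893269 = 1985641895087454130089 → 47771910274247406423545/1985641895087454130089
APPEND 41: p_16 = 41·47771910274247406423545 + 1325526170630390128916 = 1959973847414774053494261, q_16 = 41·1985641895087454130089 + 55095563110805673245 = 81466413261696425006894 → 1959973847414774053494261/81466413261696425006894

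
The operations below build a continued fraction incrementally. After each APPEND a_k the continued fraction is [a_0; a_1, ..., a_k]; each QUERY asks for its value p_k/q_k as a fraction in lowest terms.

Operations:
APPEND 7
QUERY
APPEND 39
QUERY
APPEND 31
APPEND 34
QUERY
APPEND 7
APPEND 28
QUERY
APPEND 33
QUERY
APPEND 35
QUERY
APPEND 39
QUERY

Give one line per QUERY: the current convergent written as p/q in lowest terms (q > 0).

APPEND 7: p_0 = 7·1 + 0 = 7, q_0 = 7·0 + 1 = 1 → 7/1
APPEND 39: p_1 = 39·7 + 1 = 274, q_1 = 39·1 + 0 = 39 → 274/39
APPEND 31: p_2 = 31·274 + 7 = 8501, q_2 = 31·39 + 1 = 1210 → 8501/1210
APPEND 34: p_3 = 34·8501 + 274 = 289308, q_3 = 34·1210 + 39 = 41179 → 289308/41179
APPEND 7: p_4 = 7·289308 + 8501 = 2033657, q_4 = 7·41179 + 1210 = 289463 → 2033657/289463
APPEND 28: p_5 = 28·2033657 + 289308 = 57231704, q_5 = 28·289463 + 41179 = 8146143 → 57231704/8146143
APPEND 33: p_6 = 33·57231704 + 2033657 = 1890679889, q_6 = 33·8146143 + 289463 = 269112182 → 1890679889/269112182
APPEND 35: p_7 = 35·1890679889 + 57231704 = 66231027819, q_7 = 35·269112182 + 8146143 = 9427072513 → 66231027819/9427072513
APPEND 39: p_8 = 39·66231027819 + 1890679889 = 2584900764830, q_8 = 39·9427072513 + 269112182 = 367924940189 → 2584900764830/367924940189

7/1
274/39
289308/41179
57231704/8146143
1890679889/269112182
66231027819/9427072513
2584900764830/367924940189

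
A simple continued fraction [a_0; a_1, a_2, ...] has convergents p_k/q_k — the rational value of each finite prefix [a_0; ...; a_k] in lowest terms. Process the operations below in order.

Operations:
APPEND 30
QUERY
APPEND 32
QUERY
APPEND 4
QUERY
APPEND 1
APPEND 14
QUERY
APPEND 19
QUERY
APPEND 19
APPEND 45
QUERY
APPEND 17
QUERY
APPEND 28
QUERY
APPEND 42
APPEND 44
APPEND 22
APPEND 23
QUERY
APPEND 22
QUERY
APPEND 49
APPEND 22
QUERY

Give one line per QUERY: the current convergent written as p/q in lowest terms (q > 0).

30/1
961/32
3874/129
71564/2383
1364551/45438
1171276036/39002163
19937690645/663902476
559426614096/18628271491
525416198077006759/17495763227789375
11581955529042372823/385665977547979014
12508489172194414424715/416518496565280722356

APPEND 30: p_0 = 30·1 + 0 = 30, q_0 = 30·0 + 1 = 1 → 30/1
APPEND 32: p_1 = 32·30 + 1 = 961, q_1 = 32·1 + 0 = 32 → 961/32
APPEND 4: p_2 = 4·961 + 30 = 3874, q_2 = 4·32 + 1 = 129 → 3874/129
APPEND 1: p_3 = 1·3874 + 961 = 4835, q_3 = 1·129 + 32 = 161 → 4835/161
APPEND 14: p_4 = 14·4835 + 3874 = 71564, q_4 = 14·161 + 129 = 2383 → 71564/2383
APPEND 19: p_5 = 19·71564 + 4835 = 1364551, q_5 = 19·2383 + 161 = 45438 → 1364551/45438
APPEND 19: p_6 = 19·1364551 + 71564 = 25998033, q_6 = 19·45438 + 2383 = 865705 → 25998033/865705
APPEND 45: p_7 = 45·25998033 + 1364551 = 1171276036, q_7 = 45·865705 + 45438 = 39002163 → 1171276036/39002163
APPEND 17: p_8 = 17·1171276036 + 25998033 = 19937690645, q_8 = 17·39002163 + 865705 = 663902476 → 19937690645/663902476
APPEND 28: p_9 = 28·19937690645 + 1171276036 = 559426614096, q_9 = 28·663902476 + 39002163 = 18628271491 → 559426614096/18628271491
APPEND 42: p_10 = 42·559426614096 + 19937690645 = 23515855482677, q_10 = 42·18628271491 + 663902476 = 783051305098 → 23515855482677/783051305098
APPEND 44: p_11 = 44·23515855482677 + 559426614096 = 1035257067851884, q_11 = 44·783051305098 + 18628271491 = 34472885695803 → 1035257067851884/34472885695803
APPEND 22: p_12 = 22·1035257067851884 + 23515855482677 = 22799171348224125, q_12 = 22·34472885695803 + 783051305098 = 759186536612764 → 22799171348224125/759186536612764
APPEND 23: p_13 = 23·22799171348224125 + 1035257067851884 = 525416198077006759, q_13 = 23·759186536612764 + 34472885695803 = 17495763227789375 → 525416198077006759/17495763227789375
APPEND 22: p_14 = 22·525416198077006759 + 22799171348224125 = 11581955529042372823, q_14 = 22·17495763227789375 + 759186536612764 = 385665977547979014 → 11581955529042372823/385665977547979014
APPEND 49: p_15 = 49·11581955529042372823 + 525416198077006759 = 568041237121153275086, q_15 = 49·385665977547979014 + 17495763227789375 = 18915128663078761061 → 568041237121153275086/18915128663078761061
APPEND 22: p_16 = 22·568041237121153275086 + 11581955529042372823 = 12508489172194414424715, q_16 = 22·18915128663078761061 + 385665977547979014 = 416518496565280722356 → 12508489172194414424715/416518496565280722356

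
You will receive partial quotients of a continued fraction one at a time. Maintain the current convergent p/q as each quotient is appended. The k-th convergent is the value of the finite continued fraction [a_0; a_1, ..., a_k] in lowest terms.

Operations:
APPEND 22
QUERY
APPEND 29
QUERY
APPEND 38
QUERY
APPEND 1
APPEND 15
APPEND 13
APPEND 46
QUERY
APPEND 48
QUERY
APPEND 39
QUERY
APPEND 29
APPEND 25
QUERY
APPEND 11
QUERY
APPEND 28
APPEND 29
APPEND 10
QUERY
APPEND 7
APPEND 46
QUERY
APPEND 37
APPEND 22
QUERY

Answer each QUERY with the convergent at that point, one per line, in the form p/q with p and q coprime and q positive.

22/1
639/29
24304/1103
239818329/10883789
11516484572/522658083
449382716637/20394549026
326539764392762/14819509044951
3604981023587427/163606564074298
29504458261864523208/1339014826850203825
9665194702948063535638/438640116580932396713
7881742056497956485420480/357700839018646638282911

APPEND 22: p_0 = 22·1 + 0 = 22, q_0 = 22·0 + 1 = 1 → 22/1
APPEND 29: p_1 = 29·22 + 1 = 639, q_1 = 29·1 + 0 = 29 → 639/29
APPEND 38: p_2 = 38·639 + 22 = 24304, q_2 = 38·29 + 1 = 1103 → 24304/1103
APPEND 1: p_3 = 1·24304 + 639 = 24943, q_3 = 1·1103 + 29 = 1132 → 24943/1132
APPEND 15: p_4 = 15·24943 + 24304 = 398449, q_4 = 15·1132 + 1103 = 18083 → 398449/18083
APPEND 13: p_5 = 13·398449 + 24943 = 5204780, q_5 = 13·18083 + 1132 = 236211 → 5204780/236211
APPEND 46: p_6 = 46·5204780 + 398449 = 239818329, q_6 = 46·236211 + 18083 = 10883789 → 239818329/10883789
APPEND 48: p_7 = 48·239818329 + 5204780 = 11516484572, q_7 = 48·10883789 + 236211 = 522658083 → 11516484572/522658083
APPEND 39: p_8 = 39·11516484572 + 239818329 = 449382716637, q_8 = 39·522658083 + 10883789 = 20394549026 → 449382716637/20394549026
APPEND 29: p_9 = 29·449382716637 + 11516484572 = 13043615267045, q_9 = 29·20394549026 + 522658083 = 591964579837 → 13043615267045/591964579837
APPEND 25: p_10 = 25·13043615267045 + 449382716637 = 326539764392762, q_10 = 25·591964579837 + 20394549026 = 14819509044951 → 326539764392762/14819509044951
APPEND 11: p_11 = 11·326539764392762 + 13043615267045 = 3604981023587427, q_11 = 11·14819509044951 + 591964579837 = 163606564074298 → 3604981023587427/163606564074298
APPEND 28: p_12 = 28·3604981023587427 + 326539764392762 = 101266008424840718, q_12 = 28·163606564074298 + 14819509044951 = 4595803303125295 → 101266008424840718/4595803303125295
APPEND 29: p_13 = 29·101266008424840718 + 3604981023587427 = 2940319225343968249, q_13 = 29·4595803303125295 + 163606564074298 = 133441902354707853 → 2940319225343968249/133441902354707853
APPEND 10: p_14 = 10·2940319225343968249 + 101266008424840718 = 29504458261864523208, q_14 = 10·133441902354707853 + 4595803303125295 = 1339014826850203825 → 29504458261864523208/1339014826850203825
APPEND 7: p_15 = 7·29504458261864523208 + 2940319225343968249 = 209471527058395630705, q_15 = 7·1339014826850203825 + 133441902354707853 = 9506545690306134628 → 209471527058395630705/9506545690306134628
APPEND 46: p_16 = 46·209471527058395630705 + 29504458261864523208 = 9665194702948063535638, q_16 = 46·9506545690306134628 + 1339014826850203825 = 438640116580932396713 → 9665194702948063535638/438640116580932396713
APPEND 37: p_17 = 37·9665194702948063535638 + 209471527058395630705 = 357821675536136746449311, q_17 = 37·438640116580932396713 + 9506545690306134628 = 16239190859184804813009 → 357821675536136746449311/16239190859184804813009
APPEND 22: p_18 = 22·357821675536136746449311 + 9665194702948063535638 = 7881742056497956485420480, q_18 = 22·16239190859184804813009 + 438640116580932396713 = 357700839018646638282911 → 7881742056497956485420480/357700839018646638282911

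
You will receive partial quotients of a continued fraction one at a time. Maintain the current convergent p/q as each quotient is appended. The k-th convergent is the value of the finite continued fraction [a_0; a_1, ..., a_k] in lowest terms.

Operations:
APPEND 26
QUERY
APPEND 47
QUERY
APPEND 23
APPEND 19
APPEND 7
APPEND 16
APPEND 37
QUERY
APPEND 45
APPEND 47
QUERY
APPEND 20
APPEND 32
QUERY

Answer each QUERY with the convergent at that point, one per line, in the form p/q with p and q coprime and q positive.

26/1
1223/47
2262167499/86935366
4789615188692/184065481275
3073402810348980/118111235485979

APPEND 26: p_0 = 26·1 + 0 = 26, q_0 = 26·0 + 1 = 1 → 26/1
APPEND 47: p_1 = 47·26 + 1 = 1223, q_1 = 47·1 + 0 = 47 → 1223/47
APPEND 23: p_2 = 23·1223 + 26 = 28155, q_2 = 23·47 + 1 = 1082 → 28155/1082
APPEND 19: p_3 = 19·28155 + 1223 = 536168, q_3 = 19·1082 + 47 = 20605 → 536168/20605
APPEND 7: p_4 = 7·536168 + 28155 = 3781331, q_4 = 7·20605 + 1082 = 145317 → 3781331/145317
APPEND 16: p_5 = 16·3781331 + 536168 = 61037464, q_5 = 16·145317 + 20605 = 2345677 → 61037464/2345677
APPEND 37: p_6 = 37·61037464 + 3781331 = 2262167499, q_6 = 37·2345677 + 145317 = 86935366 → 2262167499/86935366
APPEND 45: p_7 = 45·2262167499 + 61037464 = 101858574919, q_7 = 45·86935366 + 2345677 = 3914437147 → 101858574919/3914437147
APPEND 47: p_8 = 47·101858574919 + 2262167499 = 4789615188692, q_8 = 47·3914437147 + 86935366 = 184065481275 → 4789615188692/184065481275
APPEND 20: p_9 = 20·4789615188692 + 101858574919 = 95894162348759, q_9 = 20·184065481275 + 3914437147 = 3685224062647 → 95894162348759/3685224062647
APPEND 32: p_10 = 32·95894162348759 + 4789615188692 = 3073402810348980, q_10 = 32·3685224062647 + 184065481275 = 118111235485979 → 3073402810348980/118111235485979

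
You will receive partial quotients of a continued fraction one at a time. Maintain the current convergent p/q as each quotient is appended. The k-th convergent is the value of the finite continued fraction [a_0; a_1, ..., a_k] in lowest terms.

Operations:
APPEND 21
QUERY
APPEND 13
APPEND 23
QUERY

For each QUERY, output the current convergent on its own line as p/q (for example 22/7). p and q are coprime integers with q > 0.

21/1
6323/300

APPEND 21: p_0 = 21·1 + 0 = 21, q_0 = 21·0 + 1 = 1 → 21/1
APPEND 13: p_1 = 13·21 + 1 = 274, q_1 = 13·1 + 0 = 13 → 274/13
APPEND 23: p_2 = 23·274 + 21 = 6323, q_2 = 23·13 + 1 = 300 → 6323/300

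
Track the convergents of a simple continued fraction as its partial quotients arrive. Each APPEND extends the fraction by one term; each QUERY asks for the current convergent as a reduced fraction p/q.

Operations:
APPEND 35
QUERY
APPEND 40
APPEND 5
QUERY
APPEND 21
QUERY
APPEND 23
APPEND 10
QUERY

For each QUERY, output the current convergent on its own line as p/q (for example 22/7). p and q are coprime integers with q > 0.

35/1
7040/201
149241/4261
34545071/986301

APPEND 35: p_0 = 35·1 + 0 = 35, q_0 = 35·0 + 1 = 1 → 35/1
APPEND 40: p_1 = 40·35 + 1 = 1401, q_1 = 40·1 + 0 = 40 → 1401/40
APPEND 5: p_2 = 5·1401 + 35 = 7040, q_2 = 5·40 + 1 = 201 → 7040/201
APPEND 21: p_3 = 21·7040 + 1401 = 149241, q_3 = 21·201 + 40 = 4261 → 149241/4261
APPEND 23: p_4 = 23·149241 + 7040 = 3439583, q_4 = 23·4261 + 201 = 98204 → 3439583/98204
APPEND 10: p_5 = 10·3439583 + 149241 = 34545071, q_5 = 10·98204 + 4261 = 986301 → 34545071/986301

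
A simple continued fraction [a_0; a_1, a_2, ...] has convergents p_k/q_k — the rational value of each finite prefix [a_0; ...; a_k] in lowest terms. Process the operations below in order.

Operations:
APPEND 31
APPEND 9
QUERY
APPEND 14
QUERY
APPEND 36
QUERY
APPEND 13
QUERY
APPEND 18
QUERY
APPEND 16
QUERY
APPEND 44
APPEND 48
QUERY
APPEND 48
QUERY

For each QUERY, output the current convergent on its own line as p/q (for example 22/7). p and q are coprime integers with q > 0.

APPEND 31: p_0 = 31·1 + 0 = 31, q_0 = 31·0 + 1 = 1 → 31/1
APPEND 9: p_1 = 9·31 + 1 = 280, q_1 = 9·1 + 0 = 9 → 280/9
APPEND 14: p_2 = 14·280 + 31 = 3951, q_2 = 14·9 + 1 = 127 → 3951/127
APPEND 36: p_3 = 36·3951 + 280 = 142516, q_3 = 36·127 + 9 = 4581 → 142516/4581
APPEND 13: p_4 = 13·142516 + 3951 = 1856659, q_4 = 13·4581 + 127 = 59680 → 1856659/59680
APPEND 18: p_5 = 18·1856659 + 142516 = 33562378, q_5 = 18·59680 + 4581 = 1078821 → 33562378/1078821
APPEND 16: p_6 = 16·33562378 + 1856659 = 538854707, q_6 = 16·1078821 + 59680 = 17320816 → 538854707/17320816
APPEND 44: p_7 = 44·538854707 + 33562378 = 23743169486, q_7 = 44·17320816 + 1078821 = 763194725 → 23743169486/763194725
APPEND 48: p_8 = 48·23743169486 + 538854707 = 1140210990035, q_8 = 48·763194725 + 17320816 = 36650667616 → 1140210990035/36650667616
APPEND 48: p_9 = 48·1140210990035 + 23743169486 = 54753870691166, q_9 = 48·36650667616 + 763194725 = 1759995240293 → 54753870691166/1759995240293

280/9
3951/127
142516/4581
1856659/59680
33562378/1078821
538854707/17320816
1140210990035/36650667616
54753870691166/1759995240293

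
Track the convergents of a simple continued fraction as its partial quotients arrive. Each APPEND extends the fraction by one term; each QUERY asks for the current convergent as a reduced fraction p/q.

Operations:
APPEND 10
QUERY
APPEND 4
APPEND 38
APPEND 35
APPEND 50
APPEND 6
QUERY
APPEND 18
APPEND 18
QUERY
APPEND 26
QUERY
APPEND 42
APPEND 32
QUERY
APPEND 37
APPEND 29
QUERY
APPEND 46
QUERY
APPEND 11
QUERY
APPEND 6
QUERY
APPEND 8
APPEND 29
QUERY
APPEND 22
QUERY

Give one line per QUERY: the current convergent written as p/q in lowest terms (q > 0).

10/1
16540629/1613977
5425161549/529368379
141354679214/13792897543
190295648712398/18568386983463
204549854046083025/19959262721129627
9416340167443866413/918813695321416158
103784291695928613568/10126909911256707365
632122090343015547821/61680273162861660348
150294191509104552435765/14665184034373211374669
3311632974214740206582966/323137617851424800232867

APPEND 10: p_0 = 10·1 + 0 = 10, q_0 = 10·0 + 1 = 1 → 10/1
APPEND 4: p_1 = 4·10 + 1 = 41, q_1 = 4·1 + 0 = 4 → 41/4
APPEND 38: p_2 = 38·41 + 10 = 1568, q_2 = 38·4 + 1 = 153 → 1568/153
APPEND 35: p_3 = 35·1568 + 41 = 54921, q_3 = 35·153 + 4 = 5359 → 54921/5359
APPEND 50: p_4 = 50·54921 + 1568 = 2747618, q_4 = 50·5359 + 153 = 268103 → 2747618/268103
APPEND 6: p_5 = 6·2747618 + 54921 = 16540629, q_5 = 6·268103 + 5359 = 1613977 → 16540629/1613977
APPEND 18: p_6 = 18·16540629 + 2747618 = 300478940, q_6 = 18·1613977 + 268103 = 29319689 → 300478940/29319689
APPEND 18: p_7 = 18·300478940 + 16540629 = 5425161549, q_7 = 18·29319689 + 1613977 = 529368379 → 5425161549/529368379
APPEND 26: p_8 = 26·5425161549 + 300478940 = 141354679214, q_8 = 26·529368379 + 29319689 = 13792897543 → 141354679214/13792897543
APPEND 42: p_9 = 42·141354679214 + 5425161549 = 5942321688537, q_9 = 42·13792897543 + 529368379 = 579831065185 → 5942321688537/579831065185
APPEND 32: p_10 = 32·5942321688537 + 141354679214 = 190295648712398, q_10 = 32·579831065185 + 13792897543 = 18568386983463 → 190295648712398/18568386983463
APPEND 37: p_11 = 37·190295648712398 + 5942321688537 = 7046881324047263, q_11 = 37·18568386983463 + 579831065185 = 687610149453316 → 7046881324047263/687610149453316
APPEND 29: p_12 = 29·7046881324047263 + 190295648712398 = 204549854046083025, q_12 = 29·687610149453316 + 18568386983463 = 19959262721129627 → 204549854046083025/19959262721129627
APPEND 46: p_13 = 46·204549854046083025 + 7046881324047263 = 9416340167443866413, q_13 = 46·19959262721129627 + 687610149453316 = 918813695321416158 → 9416340167443866413/918813695321416158
APPEND 11: p_14 = 11·9416340167443866413 + 204549854046083025 = 103784291695928613568, q_14 = 11·918813695321416158 + 19959262721129627 = 10126909911256707365 → 103784291695928613568/10126909911256707365
APPEND 6: p_15 = 6·103784291695928613568 + 9416340167443866413 = 632122090343015547821, q_15 = 6·10126909911256707365 + 918813695321416158 = 61680273162861660348 → 632122090343015547821/61680273162861660348
APPEND 8: p_16 = 8·632122090343015547821 + 103784291695928613568 = 5160761014440052996136, q_16 = 8·61680273162861660348 + 10126909911256707365 = 503569095214149990149 → 5160761014440052996136/503569095214149990149
APPEND 29: p_17 = 29·5160761014440052996136 + 632122090343015547821 = 150294191509104552435765, q_17 = 29·503569095214149990149 + 61680273162861660348 = 14665184034373211374669 → 150294191509104552435765/14665184034373211374669
APPEND 22: p_18 = 22·150294191509104552435765 + 5160761014440052996136 = 3311632974214740206582966, q_18 = 22·14665184034373211374669 + 503569095214149990149 = 323137617851424800232867 → 3311632974214740206582966/323137617851424800232867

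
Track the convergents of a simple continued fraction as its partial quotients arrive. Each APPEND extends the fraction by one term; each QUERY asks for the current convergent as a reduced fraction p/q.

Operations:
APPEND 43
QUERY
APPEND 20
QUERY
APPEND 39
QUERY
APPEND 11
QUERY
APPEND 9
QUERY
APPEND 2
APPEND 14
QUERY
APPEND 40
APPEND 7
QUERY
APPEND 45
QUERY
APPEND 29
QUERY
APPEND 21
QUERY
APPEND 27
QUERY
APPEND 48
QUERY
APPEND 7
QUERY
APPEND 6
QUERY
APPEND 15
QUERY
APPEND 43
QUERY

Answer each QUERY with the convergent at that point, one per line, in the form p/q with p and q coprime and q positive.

43/1
861/20
33622/781
370703/8611
3369949/78280
102918363/2390674
28969834210/672935591
1307766384571/30377893726
37954194986769/881631853645
798345861106720/18544646820271
21593292444868209/501587096000962
1037276383214780752/24094725254866447
7282527974948333473/169164663880066091
44732444232904781590/1039082708535262993
678269191468520057323/15755405291909010986
29210307677379267246479/678521510260622735391

APPEND 43: p_0 = 43·1 + 0 = 43, q_0 = 43·0 + 1 = 1 → 43/1
APPEND 20: p_1 = 20·43 + 1 = 861, q_1 = 20·1 + 0 = 20 → 861/20
APPEND 39: p_2 = 39·861 + 43 = 33622, q_2 = 39·20 + 1 = 781 → 33622/781
APPEND 11: p_3 = 11·33622 + 861 = 370703, q_3 = 11·781 + 20 = 8611 → 370703/8611
APPEND 9: p_4 = 9·370703 + 33622 = 3369949, q_4 = 9·8611 + 781 = 78280 → 3369949/78280
APPEND 2: p_5 = 2·3369949 + 370703 = 7110601, q_5 = 2·78280 + 8611 = 165171 → 7110601/165171
APPEND 14: p_6 = 14·7110601 + 3369949 = 102918363, q_6 = 14·165171 + 78280 = 2390674 → 102918363/2390674
APPEND 40: p_7 = 40·102918363 + 7110601 = 4123845121, q_7 = 40·2390674 + 165171 = 95792131 → 4123845121/95792131
APPEND 7: p_8 = 7·4123845121 + 102918363 = 28969834210, q_8 = 7·95792131 + 2390674 = 672935591 → 28969834210/672935591
APPEND 45: p_9 = 45·28969834210 + 4123845121 = 1307766384571, q_9 = 45·672935591 + 95792131 = 30377893726 → 1307766384571/30377893726
APPEND 29: p_10 = 29·1307766384571 + 28969834210 = 37954194986769, q_10 = 29·30377893726 + 672935591 = 881631853645 → 37954194986769/881631853645
APPEND 21: p_11 = 21·37954194986769 + 1307766384571 = 798345861106720, q_11 = 21·881631853645 + 30377893726 = 18544646820271 → 798345861106720/18544646820271
APPEND 27: p_12 = 27·798345861106720 + 37954194986769 = 21593292444868209, q_12 = 27·18544646820271 + 881631853645 = 501587096000962 → 21593292444868209/501587096000962
APPEND 48: p_13 = 48·21593292444868209 + 798345861106720 = 1037276383214780752, q_13 = 48·501587096000962 + 18544646820271 = 24094725254866447 → 1037276383214780752/24094725254866447
APPEND 7: p_14 = 7·1037276383214780752 + 21593292444868209 = 7282527974948333473, q_14 = 7·24094725254866447 + 501587096000962 = 169164663880066091 → 7282527974948333473/169164663880066091
APPEND 6: p_15 = 6·7282527974948333473 + 1037276383214780752 = 44732444232904781590, q_15 = 6·169164663880066091 + 24094725254866447 = 1039082708535262993 → 44732444232904781590/1039082708535262993
APPEND 15: p_16 = 15·44732444232904781590 + 7282527974948333473 = 678269191468520057323, q_16 = 15·1039082708535262993 + 169164663880066091 = 15755405291909010986 → 678269191468520057323/15755405291909010986
APPEND 43: p_17 = 43·678269191468520057323 + 44732444232904781590 = 29210307677379267246479, q_17 = 43·15755405291909010986 + 1039082708535262993 = 678521510260622735391 → 29210307677379267246479/678521510260622735391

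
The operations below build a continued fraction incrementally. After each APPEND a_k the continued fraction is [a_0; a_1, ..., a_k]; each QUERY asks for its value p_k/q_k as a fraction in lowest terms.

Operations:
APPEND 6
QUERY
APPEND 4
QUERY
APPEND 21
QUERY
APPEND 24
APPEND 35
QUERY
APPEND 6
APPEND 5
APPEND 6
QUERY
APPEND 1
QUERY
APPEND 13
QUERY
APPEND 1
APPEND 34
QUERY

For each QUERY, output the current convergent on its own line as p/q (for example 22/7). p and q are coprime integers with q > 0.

6/1
25/4
531/85
447446/71625
86305471/13815364
100240142/16045959
1389427317/222412831
52038120923/8330011691

APPEND 6: p_0 = 6·1 + 0 = 6, q_0 = 6·0 + 1 = 1 → 6/1
APPEND 4: p_1 = 4·6 + 1 = 25, q_1 = 4·1 + 0 = 4 → 25/4
APPEND 21: p_2 = 21·25 + 6 = 531, q_2 = 21·4 + 1 = 85 → 531/85
APPEND 24: p_3 = 24·531 + 25 = 12769, q_3 = 24·85 + 4 = 2044 → 12769/2044
APPEND 35: p_4 = 35·12769 + 531 = 447446, q_4 = 35·2044 + 85 = 71625 → 447446/71625
APPEND 6: p_5 = 6·447446 + 12769 = 2697445, q_5 = 6·71625 + 2044 = 431794 → 2697445/431794
APPEND 5: p_6 = 5·2697445 + 447446 = 13934671, q_6 = 5·431794 + 71625 = 2230595 → 13934671/2230595
APPEND 6: p_7 = 6·13934671 + 2697445 = 86305471, q_7 = 6·2230595 + 431794 = 13815364 → 86305471/13815364
APPEND 1: p_8 = 1·86305471 + 13934671 = 100240142, q_8 = 1·13815364 + 2230595 = 16045959 → 100240142/16045959
APPEND 13: p_9 = 13·100240142 + 86305471 = 1389427317, q_9 = 13·16045959 + 13815364 = 222412831 → 1389427317/222412831
APPEND 1: p_10 = 1·1389427317 + 100240142 = 1489667459, q_10 = 1·222412831 + 16045959 = 238458790 → 1489667459/238458790
APPEND 34: p_11 = 34·1489667459 + 1389427317 = 52038120923, q_11 = 34·238458790 + 222412831 = 8330011691 → 52038120923/8330011691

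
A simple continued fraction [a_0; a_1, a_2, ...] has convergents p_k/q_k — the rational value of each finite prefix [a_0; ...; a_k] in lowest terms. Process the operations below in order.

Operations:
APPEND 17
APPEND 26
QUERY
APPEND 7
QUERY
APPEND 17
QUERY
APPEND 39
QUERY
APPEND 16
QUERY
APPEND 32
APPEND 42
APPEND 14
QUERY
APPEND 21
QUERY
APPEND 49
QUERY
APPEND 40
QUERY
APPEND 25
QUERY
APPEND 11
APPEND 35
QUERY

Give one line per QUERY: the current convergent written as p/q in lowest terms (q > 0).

APPEND 17: p_0 = 17·1 + 0 = 17, q_0 = 17·0 + 1 = 1 → 17/1
APPEND 26: p_1 = 26·17 + 1 = 443, q_1 = 26·1 + 0 = 26 → 443/26
APPEND 7: p_2 = 7·443 + 17 = 3118, q_2 = 7·26 + 1 = 183 → 3118/183
APPEND 17: p_3 = 17·3118 + 443 = 53449, q_3 = 17·183 + 26 = 3137 → 53449/3137
APPEND 39: p_4 = 39·53449 + 3118 = 2087629, q_4 = 39·3137 + 183 = 122526 → 2087629/122526
APPEND 16: p_5 = 16·2087629 + 53449 = 33455513, q_5 = 16·122526 + 3137 = 1963553 → 33455513/1963553
APPEND 32: p_6 = 32·33455513 + 2087629 = 1072664045, q_6 = 32·1963553 + 122526 = 62956222 → 1072664045/62956222
APPEND 42: p_7 = 42·1072664045 + 33455513 = 45085345403, q_7 = 42·62956222 + 1963553 = 2646124877 → 45085345403/2646124877
APPEND 14: p_8 = 14·45085345403 + 1072664045 = 632267499687, q_8 = 14·2646124877 + 62956222 = 37108704500 → 632267499687/37108704500
APPEND 21: p_9 = 21·632267499687 + 45085345403 = 13322702838830, q_9 = 21·37108704500 + 2646124877 = 781928919377 → 13322702838830/781928919377
APPEND 49: p_10 = 49·13322702838830 + 632267499687 = 653444706602357, q_10 = 49·781928919377 + 37108704500 = 38351625753973 → 653444706602357/38351625753973
APPEND 40: p_11 = 40·653444706602357 + 13322702838830 = 26151110966933110, q_11 = 40·38351625753973 + 781928919377 = 1534846959078297 → 26151110966933110/1534846959078297
APPEND 25: p_12 = 25·26151110966933110 + 653444706602357 = 654431218879930107, q_12 = 25·1534846959078297 + 38351625753973 = 38409525602711398 → 654431218879930107/38409525602711398
APPEND 11: p_13 = 11·654431218879930107 + 26151110966933110 = 7224894518646164287, q_13 = 11·38409525602711398 + 1534846959078297 = 424039628588903675 → 7224894518646164287/424039628588903675
APPEND 35: p_14 = 35·7224894518646164287 + 654431218879930107 = 253525739371495680152, q_14 = 35·424039628588903675 + 38409525602711398 = 14879796526214340023 → 253525739371495680152/14879796526214340023

443/26
3118/183
53449/3137
2087629/122526
33455513/1963553
632267499687/37108704500
13322702838830/781928919377
653444706602357/38351625753973
26151110966933110/1534846959078297
654431218879930107/38409525602711398
253525739371495680152/14879796526214340023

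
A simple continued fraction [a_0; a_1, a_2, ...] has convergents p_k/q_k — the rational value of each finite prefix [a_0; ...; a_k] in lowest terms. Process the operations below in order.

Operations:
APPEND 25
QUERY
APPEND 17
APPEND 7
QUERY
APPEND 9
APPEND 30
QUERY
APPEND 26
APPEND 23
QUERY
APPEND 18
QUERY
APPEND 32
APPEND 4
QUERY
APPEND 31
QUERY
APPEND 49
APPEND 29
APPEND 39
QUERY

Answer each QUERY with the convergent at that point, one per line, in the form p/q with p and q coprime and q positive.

25/1
3007/120
827677/33030
496410770/19810201
8956940951/357443495
1157431025759/46189451659
36167480319731/1443331003470
2008858542028467805/80167260468887278

APPEND 25: p_0 = 25·1 + 0 = 25, q_0 = 25·0 + 1 = 1 → 25/1
APPEND 17: p_1 = 17·25 + 1 = 426, q_1 = 17·1 + 0 = 17 → 426/17
APPEND 7: p_2 = 7·426 + 25 = 3007, q_2 = 7·17 + 1 = 120 → 3007/120
APPEND 9: p_3 = 9·3007 + 426 = 27489, q_3 = 9·120 + 17 = 1097 → 27489/1097
APPEND 30: p_4 = 30·27489 + 3007 = 827677, q_4 = 30·1097 + 120 = 33030 → 827677/33030
APPEND 26: p_5 = 26·827677 + 27489 = 21547091, q_5 = 26·33030 + 1097 = 859877 → 21547091/859877
APPEND 23: p_6 = 23·21547091 + 827677 = 496410770, q_6 = 23·859877 + 33030 = 19810201 → 496410770/19810201
APPEND 18: p_7 = 18·496410770 + 21547091 = 8956940951, q_7 = 18·19810201 + 859877 = 357443495 → 8956940951/357443495
APPEND 32: p_8 = 32·8956940951 + 496410770 = 287118521202, q_8 = 32·357443495 + 19810201 = 11458002041 → 287118521202/11458002041
APPEND 4: p_9 = 4·287118521202 + 8956940951 = 1157431025759, q_9 = 4·11458002041 + 357443495 = 46189451659 → 1157431025759/46189451659
APPEND 31: p_10 = 31·1157431025759 + 287118521202 = 36167480319731, q_10 = 31·46189451659 + 11458002041 = 1443331003470 → 36167480319731/1443331003470
APPEND 49: p_11 = 49·36167480319731 + 1157431025759 = 1773363966692578, q_11 = 49·1443331003470 + 46189451659 = 70769408621689 → 1773363966692578/70769408621689
APPEND 29: p_12 = 29·1773363966692578 + 36167480319731 = 51463722514404493, q_12 = 29·70769408621689 + 1443331003470 = 2053756181032451 → 51463722514404493/2053756181032451
APPEND 39: p_13 = 39·51463722514404493 + 1773363966692578 = 2008858542028467805, q_13 = 39·2053756181032451 + 70769408621689 = 80167260468887278 → 2008858542028467805/80167260468887278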